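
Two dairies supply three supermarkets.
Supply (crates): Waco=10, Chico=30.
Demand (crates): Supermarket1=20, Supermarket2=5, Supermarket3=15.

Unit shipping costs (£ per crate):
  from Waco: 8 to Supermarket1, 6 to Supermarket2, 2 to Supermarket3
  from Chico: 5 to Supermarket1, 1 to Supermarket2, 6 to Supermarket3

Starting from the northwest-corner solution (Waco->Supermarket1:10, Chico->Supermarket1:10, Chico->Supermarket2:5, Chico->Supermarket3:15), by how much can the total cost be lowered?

70

Current plan cost = 10·8 + 10·5 + 5·1 + 15·6 = £225.
Optimal plan:
  Waco to Supermarket3: 10 × £2 = £20
  Chico to Supermarket1: 20 × £5 = £100
  Chico to Supermarket2: 5 × £1 = £5
  Chico to Supermarket3: 5 × £6 = £30
Optimal cost = £155.
Saving = 225 − 155 = £70.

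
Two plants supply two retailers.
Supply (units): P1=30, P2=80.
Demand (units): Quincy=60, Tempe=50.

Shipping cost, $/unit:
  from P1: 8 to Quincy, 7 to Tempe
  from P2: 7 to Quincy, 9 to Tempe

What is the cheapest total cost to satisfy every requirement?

A cheapest plan:
  P1–Tempe: 30 × $7 = $210
  P2–Quincy: 60 × $7 = $420
  P2–Tempe: 20 × $9 = $180
Total = 210 + 420 + 180 = $810.
(Supply check: P1 ships 30; P2 ships 80.)

810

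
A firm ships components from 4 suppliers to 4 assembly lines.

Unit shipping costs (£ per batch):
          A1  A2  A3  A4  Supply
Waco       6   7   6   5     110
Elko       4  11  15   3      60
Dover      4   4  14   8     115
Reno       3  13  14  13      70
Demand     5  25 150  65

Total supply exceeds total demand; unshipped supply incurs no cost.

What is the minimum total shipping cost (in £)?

1555

One minimum-cost allocation:
  Waco to A3: 110 batches
  Elko to A4: 60 batches
  Dover to A2: 25 batches
  Dover to A3: 40 batches
  Dover to A4: 5 batches
  Reno to A1: 5 batches
Total cost = £1555.
(Supply check: Waco ships 110; Elko ships 60; Dover ships 70; Reno ships 5.)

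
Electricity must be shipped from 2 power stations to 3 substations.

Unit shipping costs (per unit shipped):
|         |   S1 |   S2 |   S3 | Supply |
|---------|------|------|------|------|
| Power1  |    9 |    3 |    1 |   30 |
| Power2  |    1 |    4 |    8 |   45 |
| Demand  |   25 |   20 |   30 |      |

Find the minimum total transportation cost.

A cheapest plan:
  Power1->S3: 30 × 1 = 30
  Power2->S1: 25 × 1 = 25
  Power2->S2: 20 × 4 = 80
Total = 30 + 25 + 80 = 135.
(Supply check: Power1 ships 30; Power2 ships 45.)

135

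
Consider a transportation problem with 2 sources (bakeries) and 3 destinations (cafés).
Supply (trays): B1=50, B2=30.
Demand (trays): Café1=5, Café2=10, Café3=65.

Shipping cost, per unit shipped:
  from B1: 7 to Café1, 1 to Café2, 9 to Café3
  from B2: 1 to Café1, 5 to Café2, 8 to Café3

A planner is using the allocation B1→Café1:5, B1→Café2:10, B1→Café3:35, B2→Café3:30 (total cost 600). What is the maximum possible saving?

Current plan cost = 5·7 + 10·1 + 35·9 + 30·8 = 600.
Optimal plan:
  B1–Café2: 10 × 1 = 10
  B1–Café3: 40 × 9 = 360
  B2–Café1: 5 × 1 = 5
  B2–Café3: 25 × 8 = 200
Optimal cost = 575.
Saving = 600 − 575 = 25.

25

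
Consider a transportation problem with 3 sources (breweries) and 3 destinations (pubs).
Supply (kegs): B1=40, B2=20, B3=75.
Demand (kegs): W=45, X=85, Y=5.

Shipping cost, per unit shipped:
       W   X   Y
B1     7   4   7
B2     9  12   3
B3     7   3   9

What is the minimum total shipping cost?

One minimum-cost allocation:
  B1 to W: 30 × 7 = 210
  B1 to X: 10 × 4 = 40
  B2 to W: 15 × 9 = 135
  B2 to Y: 5 × 3 = 15
  B3 to X: 75 × 3 = 225
Total = 210 + 40 + 135 + 15 + 225 = 625.

625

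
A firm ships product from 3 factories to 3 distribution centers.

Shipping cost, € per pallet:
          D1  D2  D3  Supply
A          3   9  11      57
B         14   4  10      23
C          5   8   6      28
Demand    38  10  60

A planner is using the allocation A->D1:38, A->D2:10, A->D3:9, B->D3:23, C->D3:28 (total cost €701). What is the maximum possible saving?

Current plan cost = 38·3 + 10·9 + 9·11 + 23·10 + 28·6 = €701.
Optimal plan:
  A to D1: 38 × €3 = €114
  A to D3: 19 × €11 = €209
  B to D2: 10 × €4 = €40
  B to D3: 13 × €10 = €130
  C to D3: 28 × €6 = €168
Optimal cost = €661.
Saving = 701 − 661 = €40.

40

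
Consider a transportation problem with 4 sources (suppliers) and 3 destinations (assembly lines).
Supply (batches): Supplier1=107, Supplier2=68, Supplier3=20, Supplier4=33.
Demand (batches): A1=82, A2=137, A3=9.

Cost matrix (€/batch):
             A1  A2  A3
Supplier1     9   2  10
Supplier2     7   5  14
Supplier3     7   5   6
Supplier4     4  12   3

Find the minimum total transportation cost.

893

An optimal shipping plan:
  Supplier1 to A2: 107 × €2 = €214
  Supplier2 to A1: 38 × €7 = €266
  Supplier2 to A2: 30 × €5 = €150
  Supplier3 to A1: 20 × €7 = €140
  Supplier4 to A1: 24 × €4 = €96
  Supplier4 to A3: 9 × €3 = €27
Total = 214 + 266 + 150 + 140 + 96 + 27 = €893.
(Supply check: Supplier1 ships 107; Supplier2 ships 68; Supplier3 ships 20; Supplier4 ships 33.)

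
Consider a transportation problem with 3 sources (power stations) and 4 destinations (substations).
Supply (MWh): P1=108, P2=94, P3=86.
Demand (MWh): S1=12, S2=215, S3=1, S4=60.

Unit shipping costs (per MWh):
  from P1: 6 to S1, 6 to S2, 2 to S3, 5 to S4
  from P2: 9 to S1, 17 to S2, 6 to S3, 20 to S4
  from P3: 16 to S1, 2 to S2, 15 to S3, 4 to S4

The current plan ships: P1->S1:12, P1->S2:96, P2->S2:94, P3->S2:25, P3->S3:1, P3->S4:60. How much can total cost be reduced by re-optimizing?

300

Current plan cost = 12·6 + 96·6 + 94·17 + 25·2 + 1·15 + 60·4 = 2551.
Optimal plan:
  P1–S2: 48 × 6 = 288
  P1–S4: 60 × 5 = 300
  P2–S1: 12 × 9 = 108
  P2–S2: 81 × 17 = 1377
  P2–S3: 1 × 6 = 6
  P3–S2: 86 × 2 = 172
Optimal cost = 2251.
Saving = 2551 − 2251 = 300.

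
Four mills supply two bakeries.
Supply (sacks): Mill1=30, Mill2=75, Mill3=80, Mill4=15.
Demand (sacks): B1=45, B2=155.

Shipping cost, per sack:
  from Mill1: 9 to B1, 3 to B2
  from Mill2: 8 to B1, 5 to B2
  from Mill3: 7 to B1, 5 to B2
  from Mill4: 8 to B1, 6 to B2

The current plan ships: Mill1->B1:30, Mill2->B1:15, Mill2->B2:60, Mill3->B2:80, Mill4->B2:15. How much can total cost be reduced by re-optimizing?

135

Current plan cost = 30·9 + 15·8 + 60·5 + 80·5 + 15·6 = 1180.
Optimal plan:
  Mill1->B2: 30 × 3 = 90
  Mill2->B2: 75 × 5 = 375
  Mill3->B1: 45 × 7 = 315
  Mill3->B2: 35 × 5 = 175
  Mill4->B2: 15 × 6 = 90
Optimal cost = 1045.
Saving = 1180 − 1045 = 135.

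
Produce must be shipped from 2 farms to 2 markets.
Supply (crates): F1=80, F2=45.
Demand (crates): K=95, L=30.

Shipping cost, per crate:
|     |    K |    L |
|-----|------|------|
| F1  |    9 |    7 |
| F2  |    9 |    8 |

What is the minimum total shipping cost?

A cheapest plan:
  F1 to K: 50 × 9 = 450
  F1 to L: 30 × 7 = 210
  F2 to K: 45 × 9 = 405
Total = 450 + 210 + 405 = 1065.

1065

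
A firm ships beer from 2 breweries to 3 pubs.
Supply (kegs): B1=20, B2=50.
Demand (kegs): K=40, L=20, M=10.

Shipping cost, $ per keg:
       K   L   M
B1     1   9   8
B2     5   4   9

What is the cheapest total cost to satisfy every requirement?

Optimal allocation:
  B1 to K: 20 × $1 = $20
  B2 to K: 20 × $5 = $100
  B2 to L: 20 × $4 = $80
  B2 to M: 10 × $9 = $90
Total = 20 + 100 + 80 + 90 = $290.
(Supply check: B1 ships 20; B2 ships 50.)

290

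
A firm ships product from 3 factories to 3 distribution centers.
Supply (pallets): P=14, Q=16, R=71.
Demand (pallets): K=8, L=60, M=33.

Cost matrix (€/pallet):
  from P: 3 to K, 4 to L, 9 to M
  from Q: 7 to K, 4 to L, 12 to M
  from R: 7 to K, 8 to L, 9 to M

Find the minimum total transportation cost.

713

An optimal shipping plan:
  P->L: 14 pallets
  Q->L: 16 pallets
  R->K: 8 pallets
  R->L: 30 pallets
  R->M: 33 pallets
Total cost = €713.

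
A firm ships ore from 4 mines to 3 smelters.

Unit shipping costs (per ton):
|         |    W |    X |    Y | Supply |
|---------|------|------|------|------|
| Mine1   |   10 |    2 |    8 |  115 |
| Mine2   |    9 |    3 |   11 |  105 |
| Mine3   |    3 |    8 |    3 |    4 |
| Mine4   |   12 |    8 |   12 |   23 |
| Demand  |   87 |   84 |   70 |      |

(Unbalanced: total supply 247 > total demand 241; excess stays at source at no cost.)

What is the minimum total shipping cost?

One minimum-cost allocation:
  Mine1→X: 66 × 2 = 132
  Mine1→Y: 49 × 8 = 392
  Mine2→W: 87 × 9 = 783
  Mine2→X: 18 × 3 = 54
  Mine3→Y: 4 × 3 = 12
  Mine4→Y: 17 × 12 = 204
Total = 132 + 392 + 783 + 54 + 12 + 204 = 1577.

1577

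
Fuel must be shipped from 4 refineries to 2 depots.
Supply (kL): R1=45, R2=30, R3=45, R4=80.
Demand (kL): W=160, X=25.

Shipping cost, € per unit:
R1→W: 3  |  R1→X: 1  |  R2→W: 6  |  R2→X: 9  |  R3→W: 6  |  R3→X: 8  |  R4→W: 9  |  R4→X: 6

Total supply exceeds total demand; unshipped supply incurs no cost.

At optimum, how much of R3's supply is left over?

0

An optimal plan:
  R1->W: 45 × €3 = €135
  R2->W: 30 × €6 = €180
  R3->W: 45 × €6 = €270
  R4->W: 40 × €9 = €360
  R4->X: 25 × €6 = €150
Total cost = €1095.
R3 ships 45 of its 45, leaving 0.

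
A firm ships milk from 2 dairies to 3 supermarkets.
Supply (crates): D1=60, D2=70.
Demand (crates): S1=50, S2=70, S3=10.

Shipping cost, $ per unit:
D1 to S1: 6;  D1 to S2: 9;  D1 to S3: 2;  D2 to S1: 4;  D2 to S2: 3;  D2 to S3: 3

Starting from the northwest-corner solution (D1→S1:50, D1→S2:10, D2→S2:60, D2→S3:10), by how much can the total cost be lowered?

Current plan cost = 50·6 + 10·9 + 60·3 + 10·3 = $600.
Optimal plan:
  D1->S1: 50 crates
  D1->S3: 10 crates
  D2->S2: 70 crates
Optimal cost = $530.
Saving = 600 − 530 = $70.

70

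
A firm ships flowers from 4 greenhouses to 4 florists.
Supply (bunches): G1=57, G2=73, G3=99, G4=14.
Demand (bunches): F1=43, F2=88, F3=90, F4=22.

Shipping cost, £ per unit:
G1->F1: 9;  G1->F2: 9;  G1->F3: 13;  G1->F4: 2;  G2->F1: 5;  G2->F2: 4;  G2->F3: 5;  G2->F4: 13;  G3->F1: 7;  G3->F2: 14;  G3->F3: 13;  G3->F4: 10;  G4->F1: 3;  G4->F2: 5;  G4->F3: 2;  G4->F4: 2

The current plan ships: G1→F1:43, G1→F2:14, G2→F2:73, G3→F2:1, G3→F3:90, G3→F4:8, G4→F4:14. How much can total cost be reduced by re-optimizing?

369

Current plan cost = 43·9 + 14·9 + 73·4 + 1·14 + 90·13 + 8·10 + 14·2 = £2097.
Optimal plan:
  G1–F2: 35 bunches
  G1–F4: 22 bunches
  G2–F2: 53 bunches
  G2–F3: 20 bunches
  G3–F1: 43 bunches
  G3–F3: 56 bunches
  G4–F3: 14 bunches
Optimal cost = £1728.
Saving = 2097 − 1728 = £369.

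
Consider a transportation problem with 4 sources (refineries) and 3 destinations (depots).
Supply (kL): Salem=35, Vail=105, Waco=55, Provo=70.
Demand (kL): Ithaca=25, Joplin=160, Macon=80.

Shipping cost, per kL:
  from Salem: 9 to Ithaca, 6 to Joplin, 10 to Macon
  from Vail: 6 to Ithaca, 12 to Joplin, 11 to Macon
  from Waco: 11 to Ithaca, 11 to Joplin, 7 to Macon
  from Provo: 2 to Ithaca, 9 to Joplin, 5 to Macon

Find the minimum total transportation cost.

2210

A cheapest plan:
  Salem→Joplin: 35 × 6 = 210
  Vail→Joplin: 105 × 12 = 1260
  Waco→Joplin: 20 × 11 = 220
  Waco→Macon: 35 × 7 = 245
  Provo→Ithaca: 25 × 2 = 50
  Provo→Macon: 45 × 5 = 225
Total = 210 + 1260 + 220 + 245 + 50 + 225 = 2210.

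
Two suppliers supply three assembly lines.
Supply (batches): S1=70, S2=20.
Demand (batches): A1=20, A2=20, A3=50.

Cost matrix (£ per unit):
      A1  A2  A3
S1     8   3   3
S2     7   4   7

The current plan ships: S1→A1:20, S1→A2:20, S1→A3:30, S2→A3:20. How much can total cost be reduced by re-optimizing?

100

Current plan cost = 20·8 + 20·3 + 30·3 + 20·7 = £450.
Optimal plan:
  S1→A2: 20 × £3 = £60
  S1→A3: 50 × £3 = £150
  S2→A1: 20 × £7 = £140
Optimal cost = £350.
Saving = 450 − 350 = £100.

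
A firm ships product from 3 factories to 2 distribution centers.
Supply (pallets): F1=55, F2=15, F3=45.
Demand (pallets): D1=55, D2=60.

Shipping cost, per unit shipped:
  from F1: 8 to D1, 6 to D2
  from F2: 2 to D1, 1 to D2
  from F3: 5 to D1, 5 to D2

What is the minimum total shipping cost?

Optimal allocation:
  F1→D2: 55 pallets
  F2→D1: 10 pallets
  F2→D2: 5 pallets
  F3→D1: 45 pallets
Total cost = 580.
(Supply check: F1 ships 55; F2 ships 15; F3 ships 45.)

580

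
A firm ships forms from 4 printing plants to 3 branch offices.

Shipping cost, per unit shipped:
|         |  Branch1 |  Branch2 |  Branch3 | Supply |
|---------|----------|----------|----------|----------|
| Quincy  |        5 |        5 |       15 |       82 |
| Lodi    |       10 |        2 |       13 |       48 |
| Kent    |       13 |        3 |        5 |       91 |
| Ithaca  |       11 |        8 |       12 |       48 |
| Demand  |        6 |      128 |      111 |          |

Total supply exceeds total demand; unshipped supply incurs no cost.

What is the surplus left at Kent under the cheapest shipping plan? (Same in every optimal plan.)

Minimum-cost shipments:
  Quincy–Branch1: 6 × 5 = 30
  Quincy–Branch2: 76 × 5 = 380
  Lodi–Branch2: 48 × 2 = 96
  Kent–Branch3: 91 × 5 = 455
  Ithaca–Branch2: 4 × 8 = 32
  Ithaca–Branch3: 20 × 12 = 240
Total cost = 1233.
Kent ships 91 of its 91, leaving 0.

0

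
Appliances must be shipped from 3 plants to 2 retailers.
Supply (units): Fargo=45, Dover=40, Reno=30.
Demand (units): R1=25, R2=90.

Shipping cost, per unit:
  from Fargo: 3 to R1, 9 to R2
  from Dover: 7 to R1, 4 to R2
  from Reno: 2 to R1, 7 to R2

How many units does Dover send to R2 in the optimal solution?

Optimal shipments:
  Fargo–R1: 25 × 3 = 75
  Fargo–R2: 20 × 9 = 180
  Dover–R2: 40 × 4 = 160
  Reno–R2: 30 × 7 = 210
Total cost = 625.
So Dover→R2 carries 40 units.

40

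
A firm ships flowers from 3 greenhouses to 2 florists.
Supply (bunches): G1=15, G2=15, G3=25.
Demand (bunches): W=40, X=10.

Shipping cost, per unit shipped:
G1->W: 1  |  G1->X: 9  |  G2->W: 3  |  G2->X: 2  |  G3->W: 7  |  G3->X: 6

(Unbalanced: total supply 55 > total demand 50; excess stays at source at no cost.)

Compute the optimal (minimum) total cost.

One minimum-cost allocation:
  G1 to W: 15 × 1 = 15
  G2 to W: 5 × 3 = 15
  G2 to X: 10 × 2 = 20
  G3 to W: 20 × 7 = 140
Total = 15 + 15 + 20 + 140 = 190.

190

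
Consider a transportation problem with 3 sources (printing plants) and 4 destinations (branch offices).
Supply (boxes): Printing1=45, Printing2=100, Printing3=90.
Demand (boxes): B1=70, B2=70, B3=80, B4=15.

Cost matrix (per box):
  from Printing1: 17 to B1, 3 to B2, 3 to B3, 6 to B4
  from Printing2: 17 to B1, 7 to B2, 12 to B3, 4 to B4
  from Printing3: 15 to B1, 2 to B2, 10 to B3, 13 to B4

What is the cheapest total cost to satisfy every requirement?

A cheapest plan:
  Printing1 to B3: 45 × 3 = 135
  Printing2 to B1: 70 × 17 = 1190
  Printing2 to B3: 15 × 12 = 180
  Printing2 to B4: 15 × 4 = 60
  Printing3 to B2: 70 × 2 = 140
  Printing3 to B3: 20 × 10 = 200
Total = 135 + 1190 + 180 + 60 + 140 + 200 = 1905.
(Supply check: Printing1 ships 45; Printing2 ships 100; Printing3 ships 90.)

1905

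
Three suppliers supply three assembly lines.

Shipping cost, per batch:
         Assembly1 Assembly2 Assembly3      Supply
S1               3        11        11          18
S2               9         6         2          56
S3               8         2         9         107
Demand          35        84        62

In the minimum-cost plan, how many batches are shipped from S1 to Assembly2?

Solving gives:
  S1 to Assembly1: 18 batches
  S2 to Assembly3: 56 batches
  S3 to Assembly1: 17 batches
  S3 to Assembly2: 84 batches
  S3 to Assembly3: 6 batches
Total cost = 524.
The route S1→Assembly2 is not used.

0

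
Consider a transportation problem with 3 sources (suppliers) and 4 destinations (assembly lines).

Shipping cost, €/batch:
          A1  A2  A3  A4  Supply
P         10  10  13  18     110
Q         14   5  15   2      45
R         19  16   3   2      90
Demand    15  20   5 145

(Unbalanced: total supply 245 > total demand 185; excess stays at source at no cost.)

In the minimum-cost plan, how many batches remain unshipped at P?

60

An optimal plan:
  P->A1: 15 batches
  P->A2: 20 batches
  P->A3: 5 batches
  P->A4: 10 batches
  Q->A4: 45 batches
  R->A4: 90 batches
Total cost = €865.
P ships 50 of its 110, leaving 60.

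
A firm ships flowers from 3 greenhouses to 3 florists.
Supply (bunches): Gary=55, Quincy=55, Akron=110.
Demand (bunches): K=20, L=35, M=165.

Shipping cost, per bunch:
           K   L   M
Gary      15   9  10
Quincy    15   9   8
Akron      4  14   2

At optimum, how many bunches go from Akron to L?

Solving gives:
  Gary to L: 35 × 9 = 315
  Gary to M: 20 × 10 = 200
  Quincy to M: 55 × 8 = 440
  Akron to K: 20 × 4 = 80
  Akron to M: 90 × 2 = 180
Total cost = 1215.
The route Akron→L is not used.

0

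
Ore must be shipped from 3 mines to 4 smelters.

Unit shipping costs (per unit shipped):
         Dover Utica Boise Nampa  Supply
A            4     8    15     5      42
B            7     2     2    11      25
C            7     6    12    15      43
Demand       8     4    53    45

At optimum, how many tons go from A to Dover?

Solving gives:
  A->Nampa: 42 × 5 = 210
  B->Boise: 25 × 2 = 50
  C->Dover: 8 × 7 = 56
  C->Utica: 4 × 6 = 24
  C->Boise: 28 × 12 = 336
  C->Nampa: 3 × 15 = 45
Total cost = 721.
The route A→Dover is not used.

0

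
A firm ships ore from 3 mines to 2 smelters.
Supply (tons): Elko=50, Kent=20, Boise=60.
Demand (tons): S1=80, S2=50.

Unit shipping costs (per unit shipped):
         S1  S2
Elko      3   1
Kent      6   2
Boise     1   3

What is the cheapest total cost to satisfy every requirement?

190

A cheapest plan:
  Elko–S1: 20 × 3 = 60
  Elko–S2: 30 × 1 = 30
  Kent–S2: 20 × 2 = 40
  Boise–S1: 60 × 1 = 60
Total = 60 + 30 + 40 + 60 = 190.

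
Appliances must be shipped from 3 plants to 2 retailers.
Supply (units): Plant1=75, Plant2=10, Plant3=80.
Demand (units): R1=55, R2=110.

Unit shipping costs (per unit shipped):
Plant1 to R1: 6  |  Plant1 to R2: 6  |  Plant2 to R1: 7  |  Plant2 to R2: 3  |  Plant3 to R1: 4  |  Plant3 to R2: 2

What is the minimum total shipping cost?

640

A cheapest plan:
  Plant1->R1: 55 units
  Plant1->R2: 20 units
  Plant2->R2: 10 units
  Plant3->R2: 80 units
Total cost = 640.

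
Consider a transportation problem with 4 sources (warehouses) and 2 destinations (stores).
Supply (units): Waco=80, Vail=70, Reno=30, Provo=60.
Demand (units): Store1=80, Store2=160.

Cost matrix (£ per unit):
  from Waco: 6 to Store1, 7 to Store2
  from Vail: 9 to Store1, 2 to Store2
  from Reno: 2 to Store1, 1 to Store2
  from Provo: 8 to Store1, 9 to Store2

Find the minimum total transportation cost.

A cheapest plan:
  Waco->Store1: 80 × £6 = £480
  Vail->Store2: 70 × £2 = £140
  Reno->Store2: 30 × £1 = £30
  Provo->Store2: 60 × £9 = £540
Total = 480 + 140 + 30 + 540 = £1190.
(Supply check: Waco ships 80; Vail ships 70; Reno ships 30; Provo ships 60.)

1190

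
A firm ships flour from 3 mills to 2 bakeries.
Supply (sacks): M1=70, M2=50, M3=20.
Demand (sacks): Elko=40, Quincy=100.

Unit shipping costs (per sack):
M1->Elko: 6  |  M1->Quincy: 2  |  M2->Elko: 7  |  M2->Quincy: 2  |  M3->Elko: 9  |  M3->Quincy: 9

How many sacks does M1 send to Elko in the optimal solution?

Solving gives:
  M1→Elko: 20 sacks
  M1→Quincy: 50 sacks
  M2→Quincy: 50 sacks
  M3→Elko: 20 sacks
Total cost = 500.
So M1→Elko carries 20 sacks.

20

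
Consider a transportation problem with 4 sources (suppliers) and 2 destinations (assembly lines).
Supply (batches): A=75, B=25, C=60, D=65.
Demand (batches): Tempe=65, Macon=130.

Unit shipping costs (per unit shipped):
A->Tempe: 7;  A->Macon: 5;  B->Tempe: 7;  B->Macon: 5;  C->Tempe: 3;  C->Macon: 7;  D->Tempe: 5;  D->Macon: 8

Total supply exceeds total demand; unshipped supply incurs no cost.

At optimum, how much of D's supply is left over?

30

An optimal plan:
  A to Macon: 75 × 5 = 375
  B to Macon: 25 × 5 = 125
  C to Tempe: 60 × 3 = 180
  D to Tempe: 5 × 5 = 25
  D to Macon: 30 × 8 = 240
Total cost = 945.
D ships 35 of its 65, leaving 30.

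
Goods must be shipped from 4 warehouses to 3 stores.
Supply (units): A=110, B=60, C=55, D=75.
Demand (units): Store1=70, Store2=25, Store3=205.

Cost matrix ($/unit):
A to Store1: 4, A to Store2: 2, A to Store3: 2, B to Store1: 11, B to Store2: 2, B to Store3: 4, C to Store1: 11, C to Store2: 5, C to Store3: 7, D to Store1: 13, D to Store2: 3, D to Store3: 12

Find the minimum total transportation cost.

1610

One minimum-cost allocation:
  A->Store1: 20 × $4 = $80
  A->Store3: 90 × $2 = $180
  B->Store3: 60 × $4 = $240
  C->Store3: 55 × $7 = $385
  D->Store1: 50 × $13 = $650
  D->Store2: 25 × $3 = $75
Total = 80 + 180 + 240 + 385 + 650 + 75 = $1610.
(Supply check: A ships 110; B ships 60; C ships 55; D ships 75.)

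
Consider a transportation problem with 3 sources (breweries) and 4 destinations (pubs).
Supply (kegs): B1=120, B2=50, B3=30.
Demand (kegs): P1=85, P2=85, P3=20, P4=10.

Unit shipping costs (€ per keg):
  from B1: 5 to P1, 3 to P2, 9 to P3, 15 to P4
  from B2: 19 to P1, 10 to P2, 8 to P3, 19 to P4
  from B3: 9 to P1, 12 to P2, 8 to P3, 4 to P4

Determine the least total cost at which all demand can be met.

1170

A cheapest plan:
  B1→P1: 65 kegs
  B1→P2: 55 kegs
  B2→P2: 30 kegs
  B2→P3: 20 kegs
  B3→P1: 20 kegs
  B3→P4: 10 kegs
Total cost = €1170.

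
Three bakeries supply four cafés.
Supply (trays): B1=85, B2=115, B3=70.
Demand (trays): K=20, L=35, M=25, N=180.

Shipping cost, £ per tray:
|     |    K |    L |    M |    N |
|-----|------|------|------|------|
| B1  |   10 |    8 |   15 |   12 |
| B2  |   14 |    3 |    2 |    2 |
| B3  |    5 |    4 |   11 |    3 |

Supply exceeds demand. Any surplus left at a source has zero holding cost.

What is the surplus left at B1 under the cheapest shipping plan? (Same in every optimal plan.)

Minimum-cost shipments:
  B1→K: 20 × £10 = £200
  B1→L: 35 × £8 = £280
  B1→N: 20 × £12 = £240
  B2→M: 25 × £2 = £50
  B2→N: 90 × £2 = £180
  B3→N: 70 × £3 = £210
Total cost = £1160.
B1 ships 75 of its 85, leaving 10.

10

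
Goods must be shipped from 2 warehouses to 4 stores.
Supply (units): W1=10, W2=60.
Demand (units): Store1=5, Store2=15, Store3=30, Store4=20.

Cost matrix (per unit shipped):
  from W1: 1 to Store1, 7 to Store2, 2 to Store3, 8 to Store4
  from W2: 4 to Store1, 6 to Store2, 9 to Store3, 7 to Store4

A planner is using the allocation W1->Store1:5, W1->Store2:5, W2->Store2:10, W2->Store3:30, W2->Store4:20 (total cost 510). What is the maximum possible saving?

Current plan cost = 5·1 + 5·7 + 10·6 + 30·9 + 20·7 = 510.
Optimal plan:
  W1 to Store3: 10 × 2 = 20
  W2 to Store1: 5 × 4 = 20
  W2 to Store2: 15 × 6 = 90
  W2 to Store3: 20 × 9 = 180
  W2 to Store4: 20 × 7 = 140
Optimal cost = 450.
Saving = 510 − 450 = 60.

60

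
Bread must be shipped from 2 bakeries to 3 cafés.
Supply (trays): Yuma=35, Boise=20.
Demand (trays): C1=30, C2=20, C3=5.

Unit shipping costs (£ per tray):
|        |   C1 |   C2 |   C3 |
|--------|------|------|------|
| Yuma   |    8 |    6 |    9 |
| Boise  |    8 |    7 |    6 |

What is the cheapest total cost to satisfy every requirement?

390

One minimum-cost allocation:
  Yuma to C1: 15 × £8 = £120
  Yuma to C2: 20 × £6 = £120
  Boise to C1: 15 × £8 = £120
  Boise to C3: 5 × £6 = £30
Total = 120 + 120 + 120 + 30 = £390.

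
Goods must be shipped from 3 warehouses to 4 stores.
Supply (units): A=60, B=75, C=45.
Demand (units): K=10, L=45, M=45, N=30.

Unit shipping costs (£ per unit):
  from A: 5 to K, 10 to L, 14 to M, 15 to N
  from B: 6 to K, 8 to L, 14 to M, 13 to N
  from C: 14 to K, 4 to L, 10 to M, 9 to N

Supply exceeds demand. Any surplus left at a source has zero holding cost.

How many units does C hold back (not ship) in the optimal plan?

An optimal plan:
  A→K: 10 × £5 = £50
  A→M: 45 × £14 = £630
  B→L: 30 × £8 = £240
  C→L: 15 × £4 = £60
  C→N: 30 × £9 = £270
Total cost = £1250.
C ships 45 of its 45, leaving 0.

0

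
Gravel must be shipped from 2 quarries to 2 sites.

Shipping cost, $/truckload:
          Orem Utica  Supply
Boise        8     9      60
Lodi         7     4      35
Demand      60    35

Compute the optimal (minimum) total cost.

Optimal allocation:
  Boise→Orem: 60 × $8 = $480
  Lodi→Utica: 35 × $4 = $140
Total = 480 + 140 = $620.
(Supply check: Boise ships 60; Lodi ships 35.)

620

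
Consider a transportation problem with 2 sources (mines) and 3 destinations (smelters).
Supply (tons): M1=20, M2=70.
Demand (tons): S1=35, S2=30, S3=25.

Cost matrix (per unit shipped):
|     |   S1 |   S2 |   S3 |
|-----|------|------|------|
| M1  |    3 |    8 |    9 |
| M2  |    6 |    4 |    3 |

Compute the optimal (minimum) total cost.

345

An optimal shipping plan:
  M1→S1: 20 × 3 = 60
  M2→S1: 15 × 6 = 90
  M2→S2: 30 × 4 = 120
  M2→S3: 25 × 3 = 75
Total = 60 + 90 + 120 + 75 = 345.
(Supply check: M1 ships 20; M2 ships 70.)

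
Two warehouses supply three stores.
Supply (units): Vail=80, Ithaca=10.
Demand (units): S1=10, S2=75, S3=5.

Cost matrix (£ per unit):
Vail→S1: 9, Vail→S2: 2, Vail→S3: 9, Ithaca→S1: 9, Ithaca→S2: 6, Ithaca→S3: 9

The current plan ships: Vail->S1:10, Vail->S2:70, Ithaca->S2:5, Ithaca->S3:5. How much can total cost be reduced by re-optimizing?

Current plan cost = 10·9 + 70·2 + 5·6 + 5·9 = £305.
Optimal plan:
  Vail→S1: 5 × £9 = £45
  Vail→S2: 75 × £2 = £150
  Ithaca→S1: 5 × £9 = £45
  Ithaca→S3: 5 × £9 = £45
Optimal cost = £285.
Saving = 305 − 285 = £20.

20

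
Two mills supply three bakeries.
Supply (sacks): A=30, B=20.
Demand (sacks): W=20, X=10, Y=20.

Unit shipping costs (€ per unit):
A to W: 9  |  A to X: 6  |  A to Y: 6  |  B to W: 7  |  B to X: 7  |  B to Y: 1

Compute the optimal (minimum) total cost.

One minimum-cost allocation:
  A–W: 20 × €9 = €180
  A–X: 10 × €6 = €60
  B–Y: 20 × €1 = €20
Total = 180 + 60 + 20 = €260.

260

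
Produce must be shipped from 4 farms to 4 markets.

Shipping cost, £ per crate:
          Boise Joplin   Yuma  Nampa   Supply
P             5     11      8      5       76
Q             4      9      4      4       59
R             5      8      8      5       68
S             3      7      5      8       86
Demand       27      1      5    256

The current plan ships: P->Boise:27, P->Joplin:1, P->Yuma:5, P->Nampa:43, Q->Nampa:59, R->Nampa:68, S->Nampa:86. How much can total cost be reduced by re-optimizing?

172

Current plan cost = 27·5 + 1·11 + 5·8 + 43·5 + 59·4 + 68·5 + 86·8 = £1665.
Optimal plan:
  P→Nampa: 76 crates
  Q→Nampa: 59 crates
  R→Nampa: 68 crates
  S→Boise: 27 crates
  S→Joplin: 1 crates
  S→Yuma: 5 crates
  S→Nampa: 53 crates
Optimal cost = £1493.
Saving = 1665 − 1493 = £172.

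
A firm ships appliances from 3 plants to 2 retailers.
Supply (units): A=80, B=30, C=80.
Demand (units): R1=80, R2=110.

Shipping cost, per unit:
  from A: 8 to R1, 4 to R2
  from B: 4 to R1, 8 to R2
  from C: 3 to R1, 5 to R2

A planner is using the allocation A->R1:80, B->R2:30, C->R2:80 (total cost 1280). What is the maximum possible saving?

Current plan cost = 80·8 + 30·8 + 80·5 = 1280.
Optimal plan:
  A–R2: 80 × 4 = 320
  B–R1: 30 × 4 = 120
  C–R1: 50 × 3 = 150
  C–R2: 30 × 5 = 150
Optimal cost = 740.
Saving = 1280 − 740 = 540.

540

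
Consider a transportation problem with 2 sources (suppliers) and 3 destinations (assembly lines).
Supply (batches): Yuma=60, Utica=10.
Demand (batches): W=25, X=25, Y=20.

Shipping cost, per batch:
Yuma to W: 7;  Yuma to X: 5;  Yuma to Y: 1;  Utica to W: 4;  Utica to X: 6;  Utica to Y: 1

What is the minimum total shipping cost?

290

A cheapest plan:
  Yuma to W: 15 batches
  Yuma to X: 25 batches
  Yuma to Y: 20 batches
  Utica to W: 10 batches
Total cost = 290.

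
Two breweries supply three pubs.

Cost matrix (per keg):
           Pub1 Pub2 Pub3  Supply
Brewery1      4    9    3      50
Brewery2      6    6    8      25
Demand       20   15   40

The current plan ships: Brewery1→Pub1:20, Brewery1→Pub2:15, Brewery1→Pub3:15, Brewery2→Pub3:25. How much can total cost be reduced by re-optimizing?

Current plan cost = 20·4 + 15·9 + 15·3 + 25·8 = 460.
Optimal plan:
  Brewery1→Pub1: 10 × 4 = 40
  Brewery1→Pub3: 40 × 3 = 120
  Brewery2→Pub1: 10 × 6 = 60
  Brewery2→Pub2: 15 × 6 = 90
Optimal cost = 310.
Saving = 460 − 310 = 150.

150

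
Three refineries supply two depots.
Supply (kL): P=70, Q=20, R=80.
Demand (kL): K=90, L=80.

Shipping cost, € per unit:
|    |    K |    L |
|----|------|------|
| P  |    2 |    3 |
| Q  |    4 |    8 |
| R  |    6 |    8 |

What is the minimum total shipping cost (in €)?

790

An optimal shipping plan:
  P–L: 70 kL
  Q–K: 20 kL
  R–K: 70 kL
  R–L: 10 kL
Total cost = €790.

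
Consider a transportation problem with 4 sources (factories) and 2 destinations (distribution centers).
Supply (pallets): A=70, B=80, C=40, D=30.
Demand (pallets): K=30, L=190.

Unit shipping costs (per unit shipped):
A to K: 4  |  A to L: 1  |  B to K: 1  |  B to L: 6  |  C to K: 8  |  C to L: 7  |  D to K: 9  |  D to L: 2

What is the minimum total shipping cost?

An optimal shipping plan:
  A→L: 70 × 1 = 70
  B→K: 30 × 1 = 30
  B→L: 50 × 6 = 300
  C→L: 40 × 7 = 280
  D→L: 30 × 2 = 60
Total = 70 + 30 + 300 + 280 + 60 = 740.
(Supply check: A ships 70; B ships 80; C ships 40; D ships 30.)

740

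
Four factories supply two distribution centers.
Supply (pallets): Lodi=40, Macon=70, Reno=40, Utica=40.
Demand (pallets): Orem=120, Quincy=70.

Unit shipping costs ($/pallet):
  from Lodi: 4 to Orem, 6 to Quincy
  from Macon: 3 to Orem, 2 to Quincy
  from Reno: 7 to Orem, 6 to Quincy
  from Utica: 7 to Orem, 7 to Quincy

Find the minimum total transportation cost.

860

Optimal allocation:
  Lodi–Orem: 40 × $4 = $160
  Macon–Orem: 40 × $3 = $120
  Macon–Quincy: 30 × $2 = $60
  Reno–Quincy: 40 × $6 = $240
  Utica–Orem: 40 × $7 = $280
Total = 160 + 120 + 60 + 240 + 280 = $860.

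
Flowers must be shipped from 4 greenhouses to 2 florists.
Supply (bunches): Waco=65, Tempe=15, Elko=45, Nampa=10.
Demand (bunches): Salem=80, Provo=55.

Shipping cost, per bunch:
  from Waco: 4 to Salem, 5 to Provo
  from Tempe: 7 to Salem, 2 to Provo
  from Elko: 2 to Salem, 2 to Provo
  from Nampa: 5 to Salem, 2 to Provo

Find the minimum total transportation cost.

An optimal shipping plan:
  Waco to Salem: 65 × 4 = 260
  Tempe to Provo: 15 × 2 = 30
  Elko to Salem: 15 × 2 = 30
  Elko to Provo: 30 × 2 = 60
  Nampa to Provo: 10 × 2 = 20
Total = 260 + 30 + 30 + 60 + 20 = 400.
(Supply check: Waco ships 65; Tempe ships 15; Elko ships 45; Nampa ships 10.)

400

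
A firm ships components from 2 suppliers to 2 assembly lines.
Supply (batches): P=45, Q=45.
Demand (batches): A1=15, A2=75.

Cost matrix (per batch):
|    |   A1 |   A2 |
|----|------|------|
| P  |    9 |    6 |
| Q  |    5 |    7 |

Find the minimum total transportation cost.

555

Optimal allocation:
  P to A2: 45 × 6 = 270
  Q to A1: 15 × 5 = 75
  Q to A2: 30 × 7 = 210
Total = 270 + 75 + 210 = 555.
(Supply check: P ships 45; Q ships 45.)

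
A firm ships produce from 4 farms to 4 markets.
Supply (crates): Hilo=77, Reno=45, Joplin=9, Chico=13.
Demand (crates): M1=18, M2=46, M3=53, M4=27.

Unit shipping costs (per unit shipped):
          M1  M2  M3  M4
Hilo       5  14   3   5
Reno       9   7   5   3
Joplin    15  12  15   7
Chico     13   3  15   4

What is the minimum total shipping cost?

One minimum-cost allocation:
  Hilo–M1: 18 × 5 = 90
  Hilo–M3: 53 × 3 = 159
  Hilo–M4: 6 × 5 = 30
  Reno–M2: 33 × 7 = 231
  Reno–M4: 12 × 3 = 36
  Joplin–M4: 9 × 7 = 63
  Chico–M2: 13 × 3 = 39
Total = 90 + 159 + 30 + 231 + 36 + 63 + 39 = 648.
(Supply check: Hilo ships 77; Reno ships 45; Joplin ships 9; Chico ships 13.)

648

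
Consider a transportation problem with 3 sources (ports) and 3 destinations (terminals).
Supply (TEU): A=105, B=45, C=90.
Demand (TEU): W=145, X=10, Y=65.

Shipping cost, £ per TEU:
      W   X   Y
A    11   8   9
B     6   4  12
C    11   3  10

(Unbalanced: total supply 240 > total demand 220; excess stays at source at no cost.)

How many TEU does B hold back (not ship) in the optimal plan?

An optimal plan:
  A->W: 20 TEU
  A->Y: 65 TEU
  B->W: 45 TEU
  C->W: 80 TEU
  C->X: 10 TEU
Total cost = £1985.
B ships 45 of its 45, leaving 0.

0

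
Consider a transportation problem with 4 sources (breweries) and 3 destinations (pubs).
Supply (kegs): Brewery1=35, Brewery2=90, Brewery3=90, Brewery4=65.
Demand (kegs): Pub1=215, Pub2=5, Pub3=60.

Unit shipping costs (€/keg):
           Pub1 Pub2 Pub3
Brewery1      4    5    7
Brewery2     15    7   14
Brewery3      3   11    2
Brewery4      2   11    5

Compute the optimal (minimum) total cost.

Optimal allocation:
  Brewery1->Pub1: 35 × €4 = €140
  Brewery2->Pub1: 25 × €15 = €375
  Brewery2->Pub2: 5 × €7 = €35
  Brewery2->Pub3: 60 × €14 = €840
  Brewery3->Pub1: 90 × €3 = €270
  Brewery4->Pub1: 65 × €2 = €130
Total = 140 + 375 + 35 + 840 + 270 + 130 = €1790.

1790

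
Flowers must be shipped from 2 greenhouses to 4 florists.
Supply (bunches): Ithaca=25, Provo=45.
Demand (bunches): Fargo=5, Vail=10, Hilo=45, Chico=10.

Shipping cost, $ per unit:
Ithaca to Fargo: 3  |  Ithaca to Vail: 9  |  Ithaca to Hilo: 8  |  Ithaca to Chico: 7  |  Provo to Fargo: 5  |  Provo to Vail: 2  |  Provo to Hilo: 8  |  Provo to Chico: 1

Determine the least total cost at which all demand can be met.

One minimum-cost allocation:
  Ithaca->Fargo: 5 × $3 = $15
  Ithaca->Hilo: 20 × $8 = $160
  Provo->Vail: 10 × $2 = $20
  Provo->Hilo: 25 × $8 = $200
  Provo->Chico: 10 × $1 = $10
Total = 15 + 160 + 20 + 200 + 10 = $405.
(Supply check: Ithaca ships 25; Provo ships 45.)

405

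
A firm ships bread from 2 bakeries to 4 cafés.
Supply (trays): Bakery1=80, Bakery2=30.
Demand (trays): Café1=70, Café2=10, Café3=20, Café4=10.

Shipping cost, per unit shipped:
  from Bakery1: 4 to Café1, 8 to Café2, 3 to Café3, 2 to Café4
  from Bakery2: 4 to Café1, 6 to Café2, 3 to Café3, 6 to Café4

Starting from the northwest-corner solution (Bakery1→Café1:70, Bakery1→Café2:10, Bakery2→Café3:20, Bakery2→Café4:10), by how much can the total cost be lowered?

60

Current plan cost = 70·4 + 10·8 + 20·3 + 10·6 = 480.
Optimal plan:
  Bakery1→Café1: 50 × 4 = 200
  Bakery1→Café3: 20 × 3 = 60
  Bakery1→Café4: 10 × 2 = 20
  Bakery2→Café1: 20 × 4 = 80
  Bakery2→Café2: 10 × 6 = 60
Optimal cost = 420.
Saving = 480 − 420 = 60.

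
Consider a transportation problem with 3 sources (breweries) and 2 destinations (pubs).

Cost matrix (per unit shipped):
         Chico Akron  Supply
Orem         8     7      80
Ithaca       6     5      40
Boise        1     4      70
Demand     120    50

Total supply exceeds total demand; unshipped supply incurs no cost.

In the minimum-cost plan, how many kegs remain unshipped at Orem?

Minimum-cost shipments:
  Orem–Chico: 10 kegs
  Orem–Akron: 50 kegs
  Ithaca–Chico: 40 kegs
  Boise–Chico: 70 kegs
Total cost = 740.
Orem ships 60 of its 80, leaving 20.

20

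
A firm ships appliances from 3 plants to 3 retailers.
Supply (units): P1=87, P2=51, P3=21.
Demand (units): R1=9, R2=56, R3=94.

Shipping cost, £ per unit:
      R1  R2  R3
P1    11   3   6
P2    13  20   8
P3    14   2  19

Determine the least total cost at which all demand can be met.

912

A cheapest plan:
  P1 to R2: 35 × £3 = £105
  P1 to R3: 52 × £6 = £312
  P2 to R1: 9 × £13 = £117
  P2 to R3: 42 × £8 = £336
  P3 to R2: 21 × £2 = £42
Total = 105 + 312 + 117 + 336 + 42 = £912.
(Supply check: P1 ships 87; P2 ships 51; P3 ships 21.)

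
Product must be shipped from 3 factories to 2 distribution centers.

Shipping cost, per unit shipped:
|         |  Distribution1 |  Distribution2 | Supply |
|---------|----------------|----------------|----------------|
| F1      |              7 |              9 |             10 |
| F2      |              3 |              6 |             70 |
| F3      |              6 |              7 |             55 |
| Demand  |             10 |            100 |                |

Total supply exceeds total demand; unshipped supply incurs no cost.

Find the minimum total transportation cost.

An optimal shipping plan:
  F2–Distribution1: 10 × 3 = 30
  F2–Distribution2: 60 × 6 = 360
  F3–Distribution2: 40 × 7 = 280
Total = 30 + 360 + 280 = 670.
(Supply check: F1 ships 0; F2 ships 70; F3 ships 40.)

670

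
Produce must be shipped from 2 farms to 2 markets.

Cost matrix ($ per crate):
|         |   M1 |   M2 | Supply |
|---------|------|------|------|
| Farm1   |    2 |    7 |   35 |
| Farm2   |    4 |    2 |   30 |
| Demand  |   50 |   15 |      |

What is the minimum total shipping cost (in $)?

160

A cheapest plan:
  Farm1 to M1: 35 × $2 = $70
  Farm2 to M1: 15 × $4 = $60
  Farm2 to M2: 15 × $2 = $30
Total = 70 + 60 + 30 = $160.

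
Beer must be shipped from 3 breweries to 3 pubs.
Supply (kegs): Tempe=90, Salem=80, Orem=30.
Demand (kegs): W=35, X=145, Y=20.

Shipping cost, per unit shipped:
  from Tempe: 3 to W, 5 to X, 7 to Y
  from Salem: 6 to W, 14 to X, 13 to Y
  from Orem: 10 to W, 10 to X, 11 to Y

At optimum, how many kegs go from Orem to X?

The minimum-cost plan:
  Tempe→X: 90 × 5 = 450
  Salem→W: 35 × 6 = 210
  Salem→X: 25 × 14 = 350
  Salem→Y: 20 × 13 = 260
  Orem→X: 30 × 10 = 300
Total cost = 1570.
So Orem→X carries 30 kegs.

30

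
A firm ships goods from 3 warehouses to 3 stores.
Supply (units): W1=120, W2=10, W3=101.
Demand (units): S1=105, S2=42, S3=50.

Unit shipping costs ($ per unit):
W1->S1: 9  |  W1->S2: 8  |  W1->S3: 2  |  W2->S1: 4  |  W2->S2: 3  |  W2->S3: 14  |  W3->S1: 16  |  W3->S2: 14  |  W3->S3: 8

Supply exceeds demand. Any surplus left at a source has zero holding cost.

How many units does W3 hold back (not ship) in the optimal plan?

34

Minimum-cost shipments:
  W1–S1: 95 × $9 = $855
  W1–S2: 25 × $8 = $200
  W2–S1: 10 × $4 = $40
  W3–S2: 17 × $14 = $238
  W3–S3: 50 × $8 = $400
Total cost = $1733.
W3 ships 67 of its 101, leaving 34.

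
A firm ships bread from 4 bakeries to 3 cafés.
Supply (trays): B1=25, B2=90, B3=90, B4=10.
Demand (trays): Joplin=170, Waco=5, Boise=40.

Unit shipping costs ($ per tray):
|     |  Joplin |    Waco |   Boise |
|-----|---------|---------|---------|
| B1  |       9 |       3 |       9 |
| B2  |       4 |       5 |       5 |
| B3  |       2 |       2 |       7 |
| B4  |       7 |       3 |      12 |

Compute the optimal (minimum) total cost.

825

An optimal shipping plan:
  B1→Waco: 5 × $3 = $15
  B1→Boise: 20 × $9 = $180
  B2→Joplin: 70 × $4 = $280
  B2→Boise: 20 × $5 = $100
  B3→Joplin: 90 × $2 = $180
  B4→Joplin: 10 × $7 = $70
Total = 15 + 180 + 280 + 100 + 180 + 70 = $825.
(Supply check: B1 ships 25; B2 ships 90; B3 ships 90; B4 ships 10.)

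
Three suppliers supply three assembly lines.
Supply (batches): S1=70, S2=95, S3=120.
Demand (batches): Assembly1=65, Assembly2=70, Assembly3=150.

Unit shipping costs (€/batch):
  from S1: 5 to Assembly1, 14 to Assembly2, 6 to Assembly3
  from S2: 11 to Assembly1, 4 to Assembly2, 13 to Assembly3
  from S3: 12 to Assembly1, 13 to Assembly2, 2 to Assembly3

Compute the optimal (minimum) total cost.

1175

Optimal allocation:
  S1 to Assembly1: 40 × €5 = €200
  S1 to Assembly3: 30 × €6 = €180
  S2 to Assembly1: 25 × €11 = €275
  S2 to Assembly2: 70 × €4 = €280
  S3 to Assembly3: 120 × €2 = €240
Total = 200 + 180 + 275 + 280 + 240 = €1175.
(Supply check: S1 ships 70; S2 ships 95; S3 ships 120.)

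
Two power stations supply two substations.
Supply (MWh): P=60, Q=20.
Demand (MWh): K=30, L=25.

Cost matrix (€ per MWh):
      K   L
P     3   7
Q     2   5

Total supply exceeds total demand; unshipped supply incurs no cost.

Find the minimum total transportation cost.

Optimal allocation:
  P→K: 30 MWh
  P→L: 5 MWh
  Q→L: 20 MWh
Total cost = €225.

225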